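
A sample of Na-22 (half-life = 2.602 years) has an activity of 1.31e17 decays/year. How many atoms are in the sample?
N = A/λ = 4.918e17 atoms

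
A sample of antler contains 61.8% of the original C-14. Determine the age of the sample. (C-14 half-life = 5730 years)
Age = t½ × log₂(1/ratio) = 3978 years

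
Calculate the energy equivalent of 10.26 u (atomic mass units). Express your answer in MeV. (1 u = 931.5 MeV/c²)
E = mc² = 9557 MeV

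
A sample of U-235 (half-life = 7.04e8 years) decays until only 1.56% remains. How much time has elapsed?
t = t½ × log₂(N₀/N) = 4.226e9 years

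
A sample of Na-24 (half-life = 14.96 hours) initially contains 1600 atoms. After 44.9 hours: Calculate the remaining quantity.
N = N₀(1/2)^(t/t½) = 199.8 atoms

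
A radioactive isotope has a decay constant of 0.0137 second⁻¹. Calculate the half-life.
t½ = ln(2)/λ = 50.59 seconds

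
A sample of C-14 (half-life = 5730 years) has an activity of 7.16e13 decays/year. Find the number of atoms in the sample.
N = A/λ = 5.919e17 atoms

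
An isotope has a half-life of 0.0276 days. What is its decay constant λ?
λ = ln(2)/t½ = 25.11 day⁻¹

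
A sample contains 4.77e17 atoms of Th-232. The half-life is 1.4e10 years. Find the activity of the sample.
A = λN = 2.362e7 decays/year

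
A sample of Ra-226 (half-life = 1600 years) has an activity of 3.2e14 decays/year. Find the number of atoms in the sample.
N = A/λ = 7.387e17 atoms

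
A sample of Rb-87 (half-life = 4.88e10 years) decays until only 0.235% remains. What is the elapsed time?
t = t½ × log₂(N₀/N) = 4.262e11 years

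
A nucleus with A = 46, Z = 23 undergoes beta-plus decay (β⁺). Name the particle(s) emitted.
β⁺: positron (e⁺) + neutrino (νₑ)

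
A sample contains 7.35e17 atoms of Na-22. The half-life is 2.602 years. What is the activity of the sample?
A = λN = 1.958e17 decays/year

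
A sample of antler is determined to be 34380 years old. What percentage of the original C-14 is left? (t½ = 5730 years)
N/N₀ = (1/2)^(t/t½) = 0.01562 = 1.56%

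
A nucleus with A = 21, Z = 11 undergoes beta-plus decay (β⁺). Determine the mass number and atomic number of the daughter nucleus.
Daughter: A = 21, Z = 10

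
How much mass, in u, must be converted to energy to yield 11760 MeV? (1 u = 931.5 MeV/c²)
m = E/c² = 12.62 u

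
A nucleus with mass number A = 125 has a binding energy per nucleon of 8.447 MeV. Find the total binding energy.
B.E. = 8.447 × 125 = 1056 MeV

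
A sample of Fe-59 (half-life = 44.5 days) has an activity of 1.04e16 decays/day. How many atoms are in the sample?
N = A/λ = 6.677e17 atoms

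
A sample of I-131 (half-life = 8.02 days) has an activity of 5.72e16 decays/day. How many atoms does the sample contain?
N = A/λ = 6.618e17 atoms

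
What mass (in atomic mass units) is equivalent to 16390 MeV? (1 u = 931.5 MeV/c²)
m = E/c² = 17.6 u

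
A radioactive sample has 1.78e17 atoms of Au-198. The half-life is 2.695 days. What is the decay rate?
A = λN = 4.578e16 decays/day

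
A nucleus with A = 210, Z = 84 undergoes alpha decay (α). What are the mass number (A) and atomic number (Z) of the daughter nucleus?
Daughter: A = 206, Z = 82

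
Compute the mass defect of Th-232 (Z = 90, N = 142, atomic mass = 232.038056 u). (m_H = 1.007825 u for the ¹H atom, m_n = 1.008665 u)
Δm = Z·m_H + N·m_n − M = 1.897 u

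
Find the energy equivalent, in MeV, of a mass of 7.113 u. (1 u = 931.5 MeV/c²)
E = mc² = 6626 MeV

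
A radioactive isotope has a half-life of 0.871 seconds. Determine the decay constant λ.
λ = ln(2)/t½ = 0.7958 second⁻¹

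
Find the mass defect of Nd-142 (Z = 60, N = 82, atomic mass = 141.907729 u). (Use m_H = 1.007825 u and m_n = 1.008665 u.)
Δm = Z·m_H + N·m_n − M = 1.272 u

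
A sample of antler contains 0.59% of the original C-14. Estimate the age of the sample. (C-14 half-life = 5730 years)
Age = t½ × log₂(1/ratio) = 42430 years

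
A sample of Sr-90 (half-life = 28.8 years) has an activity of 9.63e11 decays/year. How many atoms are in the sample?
N = A/λ = 4.001e13 atoms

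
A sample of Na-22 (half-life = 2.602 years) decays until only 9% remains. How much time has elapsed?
t = t½ × log₂(N₀/N) = 9.039 years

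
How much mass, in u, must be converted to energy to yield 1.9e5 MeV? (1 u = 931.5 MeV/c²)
m = E/c² = 204 u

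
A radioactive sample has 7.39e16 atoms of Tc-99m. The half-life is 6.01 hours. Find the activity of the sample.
A = λN = 8.523e15 decays/hour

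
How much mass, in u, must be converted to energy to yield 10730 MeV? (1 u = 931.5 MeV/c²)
m = E/c² = 11.52 u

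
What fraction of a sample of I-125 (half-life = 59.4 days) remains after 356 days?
N/N₀ = (1/2)^(t/t½) = 0.0157 = 1.57%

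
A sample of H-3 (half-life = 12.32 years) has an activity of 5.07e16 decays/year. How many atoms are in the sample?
N = A/λ = 9.011e17 atoms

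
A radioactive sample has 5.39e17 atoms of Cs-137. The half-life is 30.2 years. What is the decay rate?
A = λN = 1.237e16 decays/year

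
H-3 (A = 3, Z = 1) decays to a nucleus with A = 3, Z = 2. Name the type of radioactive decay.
ΔA = 0, ΔZ = +1 ⇒ beta-minus decay (β⁻)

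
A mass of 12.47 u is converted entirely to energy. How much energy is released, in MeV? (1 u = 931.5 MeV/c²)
E = mc² = 11620 MeV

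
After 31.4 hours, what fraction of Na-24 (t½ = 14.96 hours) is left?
N/N₀ = (1/2)^(t/t½) = 0.2334 = 23.3%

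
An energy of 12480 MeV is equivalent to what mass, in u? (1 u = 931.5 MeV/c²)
m = E/c² = 13.4 u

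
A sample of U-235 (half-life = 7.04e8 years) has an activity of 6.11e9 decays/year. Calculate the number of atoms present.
N = A/λ = 6.206e18 atoms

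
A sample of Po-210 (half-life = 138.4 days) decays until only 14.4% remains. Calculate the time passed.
t = t½ × log₂(N₀/N) = 386.9 days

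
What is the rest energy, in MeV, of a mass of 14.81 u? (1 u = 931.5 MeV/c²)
E = mc² = 13800 MeV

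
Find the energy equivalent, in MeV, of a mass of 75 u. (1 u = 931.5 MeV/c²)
E = mc² = 69860 MeV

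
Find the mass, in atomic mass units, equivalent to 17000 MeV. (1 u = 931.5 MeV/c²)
m = E/c² = 18.25 u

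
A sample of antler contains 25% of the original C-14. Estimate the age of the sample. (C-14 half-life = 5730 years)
Age = t½ × log₂(1/ratio) = 11460 years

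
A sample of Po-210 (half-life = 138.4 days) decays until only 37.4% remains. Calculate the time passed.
t = t½ × log₂(N₀/N) = 196.4 days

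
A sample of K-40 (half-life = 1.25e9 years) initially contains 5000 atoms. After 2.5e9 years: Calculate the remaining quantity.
N = N₀(1/2)^(t/t½) = 1250 atoms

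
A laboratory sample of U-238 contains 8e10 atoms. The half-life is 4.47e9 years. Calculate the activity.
A = λN = 12.41 decays/year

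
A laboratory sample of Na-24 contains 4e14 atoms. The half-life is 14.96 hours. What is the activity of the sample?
A = λN = 1.853e13 decays/hour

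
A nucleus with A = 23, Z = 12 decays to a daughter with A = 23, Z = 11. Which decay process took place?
ΔA = 0, ΔZ = -1 ⇒ beta-plus decay (β⁺) or electron capture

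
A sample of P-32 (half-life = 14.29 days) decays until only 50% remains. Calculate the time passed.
t = t½ × log₂(N₀/N) = 14.29 days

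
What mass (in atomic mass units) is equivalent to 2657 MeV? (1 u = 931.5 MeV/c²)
m = E/c² = 2.852 u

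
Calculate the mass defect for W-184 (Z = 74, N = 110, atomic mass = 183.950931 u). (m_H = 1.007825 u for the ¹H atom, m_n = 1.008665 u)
Δm = Z·m_H + N·m_n − M = 1.581 u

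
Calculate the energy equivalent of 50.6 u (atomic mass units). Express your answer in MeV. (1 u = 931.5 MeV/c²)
E = mc² = 47130 MeV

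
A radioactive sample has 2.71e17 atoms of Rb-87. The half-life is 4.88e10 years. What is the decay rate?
A = λN = 3.849e6 decays/year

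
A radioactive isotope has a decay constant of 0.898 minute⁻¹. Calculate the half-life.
t½ = ln(2)/λ = 0.7719 minutes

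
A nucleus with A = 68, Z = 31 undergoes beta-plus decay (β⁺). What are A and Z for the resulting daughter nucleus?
Daughter: A = 68, Z = 30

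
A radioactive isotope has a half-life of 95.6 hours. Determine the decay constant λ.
λ = ln(2)/t½ = 0.00725 hour⁻¹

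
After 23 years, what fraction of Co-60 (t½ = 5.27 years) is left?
N/N₀ = (1/2)^(t/t½) = 0.04855 = 4.86%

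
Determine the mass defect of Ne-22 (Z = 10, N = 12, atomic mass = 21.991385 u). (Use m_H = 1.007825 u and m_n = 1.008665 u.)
Δm = Z·m_H + N·m_n − M = 0.1908 u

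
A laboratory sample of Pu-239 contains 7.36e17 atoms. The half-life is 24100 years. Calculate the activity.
A = λN = 2.117e13 decays/year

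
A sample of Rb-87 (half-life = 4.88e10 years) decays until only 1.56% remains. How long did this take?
t = t½ × log₂(N₀/N) = 2.929e11 years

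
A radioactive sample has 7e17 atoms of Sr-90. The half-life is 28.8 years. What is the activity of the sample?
A = λN = 1.685e16 decays/year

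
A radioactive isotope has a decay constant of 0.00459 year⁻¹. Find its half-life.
t½ = ln(2)/λ = 151 years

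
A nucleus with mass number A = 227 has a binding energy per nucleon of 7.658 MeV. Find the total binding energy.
B.E. = 7.658 × 227 = 1738 MeV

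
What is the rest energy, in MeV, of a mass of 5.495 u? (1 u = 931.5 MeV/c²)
E = mc² = 5119 MeV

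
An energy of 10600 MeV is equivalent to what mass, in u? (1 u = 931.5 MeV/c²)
m = E/c² = 11.38 u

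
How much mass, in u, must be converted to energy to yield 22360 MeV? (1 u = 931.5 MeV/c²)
m = E/c² = 24 u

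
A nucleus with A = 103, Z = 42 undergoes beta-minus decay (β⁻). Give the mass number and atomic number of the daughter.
Daughter: A = 103, Z = 43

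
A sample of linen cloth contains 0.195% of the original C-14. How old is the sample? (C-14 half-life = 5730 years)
Age = t½ × log₂(1/ratio) = 51580 years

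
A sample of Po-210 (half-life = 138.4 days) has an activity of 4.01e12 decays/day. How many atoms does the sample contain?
N = A/λ = 8.007e14 atoms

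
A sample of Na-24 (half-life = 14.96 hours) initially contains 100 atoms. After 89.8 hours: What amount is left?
N = N₀(1/2)^(t/t½) = 1.56 atoms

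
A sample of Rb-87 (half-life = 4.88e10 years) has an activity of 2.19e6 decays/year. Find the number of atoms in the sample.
N = A/λ = 1.542e17 atoms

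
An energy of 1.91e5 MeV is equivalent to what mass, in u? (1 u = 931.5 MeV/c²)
m = E/c² = 205 u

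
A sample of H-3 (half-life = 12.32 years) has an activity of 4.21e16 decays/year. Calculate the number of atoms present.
N = A/λ = 7.483e17 atoms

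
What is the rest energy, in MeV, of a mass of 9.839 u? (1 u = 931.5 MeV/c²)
E = mc² = 9165 MeV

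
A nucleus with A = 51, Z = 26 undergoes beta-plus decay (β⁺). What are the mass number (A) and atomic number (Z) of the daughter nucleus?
Daughter: A = 51, Z = 25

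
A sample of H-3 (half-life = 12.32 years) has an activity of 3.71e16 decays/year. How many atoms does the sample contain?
N = A/λ = 6.594e17 atoms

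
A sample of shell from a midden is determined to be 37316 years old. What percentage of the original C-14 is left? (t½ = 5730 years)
N/N₀ = (1/2)^(t/t½) = 0.01095 = 1.1%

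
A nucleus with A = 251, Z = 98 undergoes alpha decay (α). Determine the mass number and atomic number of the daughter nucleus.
Daughter: A = 247, Z = 96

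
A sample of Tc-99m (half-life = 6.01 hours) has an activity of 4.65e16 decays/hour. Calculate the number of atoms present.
N = A/λ = 4.032e17 atoms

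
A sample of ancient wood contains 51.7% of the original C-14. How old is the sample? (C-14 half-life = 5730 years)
Age = t½ × log₂(1/ratio) = 5454 years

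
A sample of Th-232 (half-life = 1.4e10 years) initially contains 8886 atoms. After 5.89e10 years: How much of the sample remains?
N = N₀(1/2)^(t/t½) = 481.1 atoms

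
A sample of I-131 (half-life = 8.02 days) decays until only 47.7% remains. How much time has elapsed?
t = t½ × log₂(N₀/N) = 8.565 days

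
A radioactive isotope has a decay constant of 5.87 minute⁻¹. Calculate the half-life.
t½ = ln(2)/λ = 0.1181 minutes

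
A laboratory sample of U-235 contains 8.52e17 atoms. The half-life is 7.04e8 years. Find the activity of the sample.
A = λN = 8.389e8 decays/year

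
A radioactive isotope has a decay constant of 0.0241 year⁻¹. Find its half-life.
t½ = ln(2)/λ = 28.76 years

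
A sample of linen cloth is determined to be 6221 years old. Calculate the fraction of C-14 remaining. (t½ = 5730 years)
N/N₀ = (1/2)^(t/t½) = 0.4712 = 47.1%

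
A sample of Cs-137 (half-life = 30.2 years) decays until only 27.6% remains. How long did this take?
t = t½ × log₂(N₀/N) = 56.09 years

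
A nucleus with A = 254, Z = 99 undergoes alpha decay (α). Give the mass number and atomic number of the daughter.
Daughter: A = 250, Z = 97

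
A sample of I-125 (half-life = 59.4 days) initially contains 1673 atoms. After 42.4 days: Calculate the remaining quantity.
N = N₀(1/2)^(t/t½) = 1020 atoms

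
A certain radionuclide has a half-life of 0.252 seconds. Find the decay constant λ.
λ = ln(2)/t½ = 2.751 second⁻¹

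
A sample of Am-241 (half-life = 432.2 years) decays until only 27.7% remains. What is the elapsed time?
t = t½ × log₂(N₀/N) = 800.5 years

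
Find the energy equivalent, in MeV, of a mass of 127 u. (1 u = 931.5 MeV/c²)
E = mc² = 1.183e5 MeV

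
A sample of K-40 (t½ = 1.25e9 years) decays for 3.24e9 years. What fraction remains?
N/N₀ = (1/2)^(t/t½) = 0.1659 = 16.6%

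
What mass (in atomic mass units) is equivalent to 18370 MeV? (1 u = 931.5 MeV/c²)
m = E/c² = 19.72 u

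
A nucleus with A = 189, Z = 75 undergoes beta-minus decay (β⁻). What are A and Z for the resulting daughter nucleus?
Daughter: A = 189, Z = 76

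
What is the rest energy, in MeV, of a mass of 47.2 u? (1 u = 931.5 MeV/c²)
E = mc² = 43970 MeV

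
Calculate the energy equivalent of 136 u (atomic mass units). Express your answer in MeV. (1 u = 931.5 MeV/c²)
E = mc² = 1.267e5 MeV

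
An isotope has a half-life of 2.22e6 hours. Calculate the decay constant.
λ = ln(2)/t½ = 3.122e-7 hour⁻¹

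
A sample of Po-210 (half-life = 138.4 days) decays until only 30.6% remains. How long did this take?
t = t½ × log₂(N₀/N) = 236.4 days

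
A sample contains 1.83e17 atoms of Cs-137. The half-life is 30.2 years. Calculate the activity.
A = λN = 4.2e15 decays/year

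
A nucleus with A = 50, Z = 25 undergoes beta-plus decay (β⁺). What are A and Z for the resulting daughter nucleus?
Daughter: A = 50, Z = 24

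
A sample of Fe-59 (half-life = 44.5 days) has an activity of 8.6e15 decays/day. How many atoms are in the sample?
N = A/λ = 5.521e17 atoms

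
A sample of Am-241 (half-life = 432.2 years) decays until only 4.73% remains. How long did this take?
t = t½ × log₂(N₀/N) = 1903 years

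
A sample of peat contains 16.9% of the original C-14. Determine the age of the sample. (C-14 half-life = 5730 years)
Age = t½ × log₂(1/ratio) = 14700 years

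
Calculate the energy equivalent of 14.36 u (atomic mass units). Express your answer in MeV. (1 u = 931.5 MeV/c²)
E = mc² = 13380 MeV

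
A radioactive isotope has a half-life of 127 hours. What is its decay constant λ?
λ = ln(2)/t½ = 0.005458 hour⁻¹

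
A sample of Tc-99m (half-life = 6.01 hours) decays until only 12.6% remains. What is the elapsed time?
t = t½ × log₂(N₀/N) = 17.96 hours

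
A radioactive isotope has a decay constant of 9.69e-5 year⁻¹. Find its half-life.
t½ = ln(2)/λ = 7153 years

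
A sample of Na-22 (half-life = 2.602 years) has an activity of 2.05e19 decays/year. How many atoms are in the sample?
N = A/λ = 7.695e19 atoms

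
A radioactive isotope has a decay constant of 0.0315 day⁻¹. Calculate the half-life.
t½ = ln(2)/λ = 22 days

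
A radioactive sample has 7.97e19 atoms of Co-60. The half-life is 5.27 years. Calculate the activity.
A = λN = 1.048e19 decays/year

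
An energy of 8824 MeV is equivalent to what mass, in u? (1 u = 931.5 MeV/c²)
m = E/c² = 9.473 u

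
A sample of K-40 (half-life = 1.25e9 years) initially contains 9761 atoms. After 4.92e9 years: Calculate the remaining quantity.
N = N₀(1/2)^(t/t½) = 637.7 atoms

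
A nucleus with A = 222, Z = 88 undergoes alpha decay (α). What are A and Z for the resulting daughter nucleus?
Daughter: A = 218, Z = 86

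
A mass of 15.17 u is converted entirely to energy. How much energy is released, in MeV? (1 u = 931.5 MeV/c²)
E = mc² = 14130 MeV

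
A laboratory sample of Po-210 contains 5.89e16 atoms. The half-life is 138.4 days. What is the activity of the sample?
A = λN = 2.95e14 decays/day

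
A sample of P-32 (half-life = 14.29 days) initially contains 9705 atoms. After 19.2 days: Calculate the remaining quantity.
N = N₀(1/2)^(t/t½) = 3824 atoms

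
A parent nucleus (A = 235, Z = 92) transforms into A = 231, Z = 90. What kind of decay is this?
ΔA = -4, ΔZ = -2 ⇒ alpha decay (α)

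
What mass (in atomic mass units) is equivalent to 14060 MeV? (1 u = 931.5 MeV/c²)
m = E/c² = 15.09 u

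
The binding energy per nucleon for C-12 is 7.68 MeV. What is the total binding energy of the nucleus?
B.E. = 7.68 × 12 = 92.16 MeV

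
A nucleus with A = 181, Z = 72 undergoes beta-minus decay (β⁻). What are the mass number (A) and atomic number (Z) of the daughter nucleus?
Daughter: A = 181, Z = 73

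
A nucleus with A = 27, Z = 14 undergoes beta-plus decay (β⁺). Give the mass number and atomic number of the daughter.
Daughter: A = 27, Z = 13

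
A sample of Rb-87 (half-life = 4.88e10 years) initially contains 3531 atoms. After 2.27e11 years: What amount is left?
N = N₀(1/2)^(t/t½) = 140.5 atoms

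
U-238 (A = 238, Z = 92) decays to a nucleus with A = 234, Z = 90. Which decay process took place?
ΔA = -4, ΔZ = -2 ⇒ alpha decay (α)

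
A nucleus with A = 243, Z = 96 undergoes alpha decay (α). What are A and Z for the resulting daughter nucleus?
Daughter: A = 239, Z = 94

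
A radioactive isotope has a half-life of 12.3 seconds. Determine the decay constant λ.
λ = ln(2)/t½ = 0.05635 second⁻¹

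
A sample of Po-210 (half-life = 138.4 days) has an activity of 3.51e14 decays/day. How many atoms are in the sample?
N = A/λ = 7.008e16 atoms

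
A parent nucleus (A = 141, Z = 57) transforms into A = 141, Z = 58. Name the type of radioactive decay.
ΔA = 0, ΔZ = +1 ⇒ beta-minus decay (β⁻)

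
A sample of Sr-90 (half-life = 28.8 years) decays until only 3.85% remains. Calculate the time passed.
t = t½ × log₂(N₀/N) = 135.3 years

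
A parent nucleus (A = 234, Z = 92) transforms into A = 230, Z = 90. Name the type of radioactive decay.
ΔA = -4, ΔZ = -2 ⇒ alpha decay (α)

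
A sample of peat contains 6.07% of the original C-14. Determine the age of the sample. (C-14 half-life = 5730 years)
Age = t½ × log₂(1/ratio) = 23160 years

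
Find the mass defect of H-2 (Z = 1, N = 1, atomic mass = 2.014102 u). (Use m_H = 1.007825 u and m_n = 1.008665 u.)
Δm = Z·m_H + N·m_n − M = 0.002388 u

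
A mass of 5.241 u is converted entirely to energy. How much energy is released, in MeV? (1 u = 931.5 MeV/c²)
E = mc² = 4882 MeV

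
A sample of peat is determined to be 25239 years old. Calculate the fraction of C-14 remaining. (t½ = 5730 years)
N/N₀ = (1/2)^(t/t½) = 0.04721 = 4.72%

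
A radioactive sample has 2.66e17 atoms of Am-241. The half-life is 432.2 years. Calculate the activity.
A = λN = 4.266e14 decays/year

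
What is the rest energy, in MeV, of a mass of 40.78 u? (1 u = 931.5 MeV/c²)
E = mc² = 37990 MeV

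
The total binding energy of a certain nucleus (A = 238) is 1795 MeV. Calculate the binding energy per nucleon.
B.E./A = 1795/238 = 7.542 MeV/nucleon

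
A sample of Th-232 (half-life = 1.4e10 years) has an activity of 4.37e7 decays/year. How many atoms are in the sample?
N = A/λ = 8.826e17 atoms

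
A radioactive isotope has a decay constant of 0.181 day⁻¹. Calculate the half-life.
t½ = ln(2)/λ = 3.83 days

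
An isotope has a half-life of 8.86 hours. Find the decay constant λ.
λ = ln(2)/t½ = 0.07823 hour⁻¹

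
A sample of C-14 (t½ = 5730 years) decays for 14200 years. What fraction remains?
N/N₀ = (1/2)^(t/t½) = 0.1795 = 17.9%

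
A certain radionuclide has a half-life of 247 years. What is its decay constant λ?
λ = ln(2)/t½ = 0.002806 year⁻¹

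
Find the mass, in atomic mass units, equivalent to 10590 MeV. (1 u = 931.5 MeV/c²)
m = E/c² = 11.37 u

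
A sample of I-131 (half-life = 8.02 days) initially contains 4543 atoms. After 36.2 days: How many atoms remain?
N = N₀(1/2)^(t/t½) = 198.9 atoms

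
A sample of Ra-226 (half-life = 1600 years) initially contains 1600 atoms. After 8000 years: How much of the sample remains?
N = N₀(1/2)^(t/t½) = 50 atoms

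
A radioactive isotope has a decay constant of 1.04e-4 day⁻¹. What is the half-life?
t½ = ln(2)/λ = 6665 days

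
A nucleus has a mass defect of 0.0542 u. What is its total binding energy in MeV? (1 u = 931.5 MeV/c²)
B.E. = Δm × 931.5 = 50.49 MeV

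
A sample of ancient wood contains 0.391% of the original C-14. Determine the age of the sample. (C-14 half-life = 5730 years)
Age = t½ × log₂(1/ratio) = 45830 years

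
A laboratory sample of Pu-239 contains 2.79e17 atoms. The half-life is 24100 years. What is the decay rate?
A = λN = 8.024e12 decays/year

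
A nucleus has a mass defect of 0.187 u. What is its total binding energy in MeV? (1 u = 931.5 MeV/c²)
B.E. = Δm × 931.5 = 174.2 MeV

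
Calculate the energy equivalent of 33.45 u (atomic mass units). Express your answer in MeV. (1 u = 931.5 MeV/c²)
E = mc² = 31160 MeV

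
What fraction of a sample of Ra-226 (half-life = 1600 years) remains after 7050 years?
N/N₀ = (1/2)^(t/t½) = 0.04716 = 4.72%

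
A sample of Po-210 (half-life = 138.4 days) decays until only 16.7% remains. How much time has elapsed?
t = t½ × log₂(N₀/N) = 357.4 days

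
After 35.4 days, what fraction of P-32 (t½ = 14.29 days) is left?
N/N₀ = (1/2)^(t/t½) = 0.1796 = 18%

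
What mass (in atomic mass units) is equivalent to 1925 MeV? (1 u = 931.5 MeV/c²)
m = E/c² = 2.067 u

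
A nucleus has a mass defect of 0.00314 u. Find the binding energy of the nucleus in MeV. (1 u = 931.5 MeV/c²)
B.E. = Δm × 931.5 = 2.925 MeV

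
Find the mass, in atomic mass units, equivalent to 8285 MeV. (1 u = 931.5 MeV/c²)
m = E/c² = 8.894 u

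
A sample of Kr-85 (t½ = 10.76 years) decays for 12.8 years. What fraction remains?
N/N₀ = (1/2)^(t/t½) = 0.4384 = 43.8%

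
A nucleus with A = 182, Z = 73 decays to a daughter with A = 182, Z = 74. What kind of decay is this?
ΔA = 0, ΔZ = +1 ⇒ beta-minus decay (β⁻)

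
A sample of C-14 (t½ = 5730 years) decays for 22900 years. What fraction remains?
N/N₀ = (1/2)^(t/t½) = 0.06265 = 6.27%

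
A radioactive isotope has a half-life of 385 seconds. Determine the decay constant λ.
λ = ln(2)/t½ = 0.0018 second⁻¹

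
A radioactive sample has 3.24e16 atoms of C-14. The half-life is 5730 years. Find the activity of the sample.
A = λN = 3.919e12 decays/year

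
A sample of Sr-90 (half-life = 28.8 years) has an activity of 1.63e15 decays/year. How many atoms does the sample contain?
N = A/λ = 6.773e16 atoms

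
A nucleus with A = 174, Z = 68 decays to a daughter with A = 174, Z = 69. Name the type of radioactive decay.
ΔA = 0, ΔZ = +1 ⇒ beta-minus decay (β⁻)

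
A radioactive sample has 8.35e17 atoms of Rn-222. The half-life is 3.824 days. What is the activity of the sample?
A = λN = 1.514e17 decays/day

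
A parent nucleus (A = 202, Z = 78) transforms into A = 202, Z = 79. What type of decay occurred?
ΔA = 0, ΔZ = +1 ⇒ beta-minus decay (β⁻)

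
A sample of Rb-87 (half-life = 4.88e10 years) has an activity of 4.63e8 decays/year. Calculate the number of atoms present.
N = A/λ = 3.26e19 atoms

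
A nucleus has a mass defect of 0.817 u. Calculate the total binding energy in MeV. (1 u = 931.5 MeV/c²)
B.E. = Δm × 931.5 = 761 MeV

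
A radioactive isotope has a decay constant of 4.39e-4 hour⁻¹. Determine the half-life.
t½ = ln(2)/λ = 1579 hours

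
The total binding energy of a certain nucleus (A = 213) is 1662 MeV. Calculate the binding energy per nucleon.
B.E./A = 1662/213 = 7.803 MeV/nucleon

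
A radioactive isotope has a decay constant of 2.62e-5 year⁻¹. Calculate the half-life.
t½ = ln(2)/λ = 26460 years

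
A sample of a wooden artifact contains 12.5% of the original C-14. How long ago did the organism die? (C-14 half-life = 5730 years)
Age = t½ × log₂(1/ratio) = 17190 years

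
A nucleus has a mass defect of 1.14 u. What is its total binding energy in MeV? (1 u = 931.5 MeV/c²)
B.E. = Δm × 931.5 = 1062 MeV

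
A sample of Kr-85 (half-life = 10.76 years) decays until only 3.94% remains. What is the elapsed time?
t = t½ × log₂(N₀/N) = 50.2 years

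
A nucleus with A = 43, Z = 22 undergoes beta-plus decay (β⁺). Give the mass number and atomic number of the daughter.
Daughter: A = 43, Z = 21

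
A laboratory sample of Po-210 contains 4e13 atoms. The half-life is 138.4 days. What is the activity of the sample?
A = λN = 2.003e11 decays/day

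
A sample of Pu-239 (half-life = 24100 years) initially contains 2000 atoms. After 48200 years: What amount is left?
N = N₀(1/2)^(t/t½) = 500 atoms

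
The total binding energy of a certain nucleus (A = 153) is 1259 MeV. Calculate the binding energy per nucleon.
B.E./A = 1259/153 = 8.229 MeV/nucleon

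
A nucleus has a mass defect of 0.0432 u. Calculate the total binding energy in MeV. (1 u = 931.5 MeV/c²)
B.E. = Δm × 931.5 = 40.24 MeV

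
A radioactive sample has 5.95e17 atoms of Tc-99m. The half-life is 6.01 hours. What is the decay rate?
A = λN = 6.862e16 decays/hour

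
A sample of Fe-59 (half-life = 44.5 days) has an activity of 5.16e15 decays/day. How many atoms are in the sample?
N = A/λ = 3.313e17 atoms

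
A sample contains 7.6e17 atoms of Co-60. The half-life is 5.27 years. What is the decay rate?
A = λN = 9.996e16 decays/year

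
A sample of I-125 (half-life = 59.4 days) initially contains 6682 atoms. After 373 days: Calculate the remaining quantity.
N = N₀(1/2)^(t/t½) = 86.02 atoms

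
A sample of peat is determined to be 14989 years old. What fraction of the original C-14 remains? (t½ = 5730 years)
N/N₀ = (1/2)^(t/t½) = 0.1631 = 16.3%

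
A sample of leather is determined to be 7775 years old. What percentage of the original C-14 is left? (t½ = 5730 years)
N/N₀ = (1/2)^(t/t½) = 0.3904 = 39%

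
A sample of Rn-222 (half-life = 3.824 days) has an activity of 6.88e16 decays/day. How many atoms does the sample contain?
N = A/λ = 3.796e17 atoms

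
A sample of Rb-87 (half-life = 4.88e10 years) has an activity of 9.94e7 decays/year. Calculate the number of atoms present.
N = A/λ = 6.998e18 atoms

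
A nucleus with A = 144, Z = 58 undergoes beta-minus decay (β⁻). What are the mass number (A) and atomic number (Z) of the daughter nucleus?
Daughter: A = 144, Z = 59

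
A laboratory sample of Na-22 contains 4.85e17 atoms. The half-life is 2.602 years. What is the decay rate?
A = λN = 1.292e17 decays/year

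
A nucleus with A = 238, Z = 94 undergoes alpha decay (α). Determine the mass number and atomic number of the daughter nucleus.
Daughter: A = 234, Z = 92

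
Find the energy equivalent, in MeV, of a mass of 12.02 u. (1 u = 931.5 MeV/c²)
E = mc² = 11200 MeV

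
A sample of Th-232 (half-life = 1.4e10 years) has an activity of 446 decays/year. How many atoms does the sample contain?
N = A/λ = 9.008e12 atoms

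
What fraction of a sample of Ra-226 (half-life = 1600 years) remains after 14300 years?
N/N₀ = (1/2)^(t/t½) = 0.00204 = 0.204%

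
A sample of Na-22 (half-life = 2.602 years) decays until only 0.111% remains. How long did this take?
t = t½ × log₂(N₀/N) = 25.54 years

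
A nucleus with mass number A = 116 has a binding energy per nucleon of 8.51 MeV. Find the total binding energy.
B.E. = 8.51 × 116 = 987.2 MeV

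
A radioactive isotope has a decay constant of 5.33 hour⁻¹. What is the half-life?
t½ = ln(2)/λ = 0.13 hours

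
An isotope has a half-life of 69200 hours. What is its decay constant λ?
λ = ln(2)/t½ = 1.002e-5 hour⁻¹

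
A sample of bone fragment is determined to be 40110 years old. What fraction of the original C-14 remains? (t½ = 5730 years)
N/N₀ = (1/2)^(t/t½) = 0.007812 = 0.781%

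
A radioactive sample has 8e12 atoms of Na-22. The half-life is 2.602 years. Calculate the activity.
A = λN = 2.131e12 decays/year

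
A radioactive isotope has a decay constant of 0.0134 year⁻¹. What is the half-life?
t½ = ln(2)/λ = 51.73 years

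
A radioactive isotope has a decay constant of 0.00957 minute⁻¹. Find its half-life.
t½ = ln(2)/λ = 72.43 minutes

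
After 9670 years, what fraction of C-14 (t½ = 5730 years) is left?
N/N₀ = (1/2)^(t/t½) = 0.3104 = 31%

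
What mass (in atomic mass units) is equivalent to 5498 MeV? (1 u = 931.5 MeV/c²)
m = E/c² = 5.902 u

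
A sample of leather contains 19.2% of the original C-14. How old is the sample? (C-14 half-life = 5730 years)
Age = t½ × log₂(1/ratio) = 13640 years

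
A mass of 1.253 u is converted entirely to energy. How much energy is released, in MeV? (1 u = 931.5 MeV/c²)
E = mc² = 1167 MeV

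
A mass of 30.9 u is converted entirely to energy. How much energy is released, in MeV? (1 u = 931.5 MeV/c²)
E = mc² = 28780 MeV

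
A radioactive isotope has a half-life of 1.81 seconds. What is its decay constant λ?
λ = ln(2)/t½ = 0.383 second⁻¹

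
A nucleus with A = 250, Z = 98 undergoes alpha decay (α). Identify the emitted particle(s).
α particle = ⁴₂He (2 protons + 2 neutrons)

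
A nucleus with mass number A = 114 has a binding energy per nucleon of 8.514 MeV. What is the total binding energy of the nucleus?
B.E. = 8.514 × 114 = 970.6 MeV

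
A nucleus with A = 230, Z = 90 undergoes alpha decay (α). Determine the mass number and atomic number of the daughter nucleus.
Daughter: A = 226, Z = 88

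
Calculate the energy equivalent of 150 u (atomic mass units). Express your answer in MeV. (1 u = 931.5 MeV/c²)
E = mc² = 1.397e5 MeV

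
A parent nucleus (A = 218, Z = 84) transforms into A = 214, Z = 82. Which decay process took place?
ΔA = -4, ΔZ = -2 ⇒ alpha decay (α)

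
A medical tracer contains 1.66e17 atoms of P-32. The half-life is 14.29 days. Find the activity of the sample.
A = λN = 8.052e15 decays/day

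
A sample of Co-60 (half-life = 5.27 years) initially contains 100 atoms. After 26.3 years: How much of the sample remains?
N = N₀(1/2)^(t/t½) = 3.146 atoms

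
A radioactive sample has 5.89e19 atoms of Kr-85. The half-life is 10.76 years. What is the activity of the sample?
A = λN = 3.794e18 decays/year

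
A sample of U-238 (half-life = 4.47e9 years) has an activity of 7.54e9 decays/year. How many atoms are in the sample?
N = A/λ = 4.862e19 atoms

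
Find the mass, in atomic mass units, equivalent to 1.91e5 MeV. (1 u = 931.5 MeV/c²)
m = E/c² = 205 u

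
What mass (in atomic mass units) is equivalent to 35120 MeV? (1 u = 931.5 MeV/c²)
m = E/c² = 37.7 u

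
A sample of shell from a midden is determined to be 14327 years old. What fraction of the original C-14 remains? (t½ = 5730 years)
N/N₀ = (1/2)^(t/t½) = 0.1767 = 17.7%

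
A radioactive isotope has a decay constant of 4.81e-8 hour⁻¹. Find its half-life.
t½ = ln(2)/λ = 1.441e7 hours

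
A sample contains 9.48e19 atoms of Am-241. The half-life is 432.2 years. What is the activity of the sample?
A = λN = 1.52e17 decays/year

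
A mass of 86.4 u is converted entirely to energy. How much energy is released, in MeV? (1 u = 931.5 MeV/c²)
E = mc² = 80480 MeV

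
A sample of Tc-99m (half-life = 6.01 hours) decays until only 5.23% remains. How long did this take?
t = t½ × log₂(N₀/N) = 25.58 hours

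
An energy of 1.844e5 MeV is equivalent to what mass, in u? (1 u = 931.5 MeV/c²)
m = E/c² = 198 u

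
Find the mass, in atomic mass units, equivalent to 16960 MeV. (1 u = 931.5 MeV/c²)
m = E/c² = 18.21 u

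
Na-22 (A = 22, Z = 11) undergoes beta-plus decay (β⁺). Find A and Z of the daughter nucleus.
Daughter: A = 22, Z = 10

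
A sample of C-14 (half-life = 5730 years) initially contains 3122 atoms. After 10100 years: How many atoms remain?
N = N₀(1/2)^(t/t½) = 920.1 atoms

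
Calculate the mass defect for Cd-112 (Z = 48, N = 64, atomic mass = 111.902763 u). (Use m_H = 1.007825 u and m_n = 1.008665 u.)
Δm = Z·m_H + N·m_n − M = 1.027 u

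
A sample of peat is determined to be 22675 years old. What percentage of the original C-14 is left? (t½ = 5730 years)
N/N₀ = (1/2)^(t/t½) = 0.06438 = 6.44%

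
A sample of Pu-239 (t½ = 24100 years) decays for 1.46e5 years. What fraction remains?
N/N₀ = (1/2)^(t/t½) = 0.01501 = 1.5%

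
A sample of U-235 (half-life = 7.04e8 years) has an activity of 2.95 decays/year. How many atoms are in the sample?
N = A/λ = 2.996e9 atoms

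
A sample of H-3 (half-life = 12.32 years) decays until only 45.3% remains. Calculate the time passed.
t = t½ × log₂(N₀/N) = 14.07 years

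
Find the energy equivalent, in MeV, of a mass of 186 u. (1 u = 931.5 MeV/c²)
E = mc² = 1.733e5 MeV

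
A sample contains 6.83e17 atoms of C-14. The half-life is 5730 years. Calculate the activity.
A = λN = 8.262e13 decays/year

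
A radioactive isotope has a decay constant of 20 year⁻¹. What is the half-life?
t½ = ln(2)/λ = 0.03466 years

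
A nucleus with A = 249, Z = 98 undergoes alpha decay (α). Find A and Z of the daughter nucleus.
Daughter: A = 245, Z = 96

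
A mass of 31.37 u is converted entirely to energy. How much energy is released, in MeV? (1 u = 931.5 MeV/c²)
E = mc² = 29220 MeV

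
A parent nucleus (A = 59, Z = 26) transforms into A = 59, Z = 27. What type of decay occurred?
ΔA = 0, ΔZ = +1 ⇒ beta-minus decay (β⁻)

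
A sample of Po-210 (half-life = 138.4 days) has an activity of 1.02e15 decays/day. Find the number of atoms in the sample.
N = A/λ = 2.037e17 atoms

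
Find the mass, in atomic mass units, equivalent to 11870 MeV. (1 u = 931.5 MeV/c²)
m = E/c² = 12.74 u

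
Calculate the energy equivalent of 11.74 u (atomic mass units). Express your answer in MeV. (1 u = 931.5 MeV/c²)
E = mc² = 10940 MeV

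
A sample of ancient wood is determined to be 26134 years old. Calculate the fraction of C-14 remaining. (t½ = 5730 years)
N/N₀ = (1/2)^(t/t½) = 0.04237 = 4.24%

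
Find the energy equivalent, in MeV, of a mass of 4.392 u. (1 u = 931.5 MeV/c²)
E = mc² = 4091 MeV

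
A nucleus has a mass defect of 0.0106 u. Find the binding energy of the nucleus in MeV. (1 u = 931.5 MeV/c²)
B.E. = Δm × 931.5 = 9.874 MeV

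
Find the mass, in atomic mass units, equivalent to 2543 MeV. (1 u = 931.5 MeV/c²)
m = E/c² = 2.73 u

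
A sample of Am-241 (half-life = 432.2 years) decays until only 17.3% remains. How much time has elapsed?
t = t½ × log₂(N₀/N) = 1094 years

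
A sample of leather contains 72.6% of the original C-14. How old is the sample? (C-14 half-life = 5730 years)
Age = t½ × log₂(1/ratio) = 2647 years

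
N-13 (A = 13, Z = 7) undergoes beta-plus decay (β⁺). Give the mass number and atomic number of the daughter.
Daughter: A = 13, Z = 6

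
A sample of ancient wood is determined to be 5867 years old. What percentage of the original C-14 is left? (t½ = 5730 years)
N/N₀ = (1/2)^(t/t½) = 0.4918 = 49.2%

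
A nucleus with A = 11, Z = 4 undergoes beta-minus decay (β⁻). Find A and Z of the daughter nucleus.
Daughter: A = 11, Z = 5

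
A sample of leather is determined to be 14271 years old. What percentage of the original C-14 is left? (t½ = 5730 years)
N/N₀ = (1/2)^(t/t½) = 0.1779 = 17.8%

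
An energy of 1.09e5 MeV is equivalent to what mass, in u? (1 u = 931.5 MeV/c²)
m = E/c² = 117 u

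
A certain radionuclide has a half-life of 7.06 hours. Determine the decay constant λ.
λ = ln(2)/t½ = 0.09818 hour⁻¹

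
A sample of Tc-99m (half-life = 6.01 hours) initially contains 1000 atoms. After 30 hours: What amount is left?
N = N₀(1/2)^(t/t½) = 31.43 atoms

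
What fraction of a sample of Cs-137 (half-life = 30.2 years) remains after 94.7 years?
N/N₀ = (1/2)^(t/t½) = 0.1138 = 11.4%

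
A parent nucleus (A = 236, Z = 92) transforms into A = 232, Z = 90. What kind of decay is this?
ΔA = -4, ΔZ = -2 ⇒ alpha decay (α)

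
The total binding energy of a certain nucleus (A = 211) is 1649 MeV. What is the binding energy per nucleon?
B.E./A = 1649/211 = 7.815 MeV/nucleon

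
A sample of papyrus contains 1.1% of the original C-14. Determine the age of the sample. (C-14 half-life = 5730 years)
Age = t½ × log₂(1/ratio) = 37280 years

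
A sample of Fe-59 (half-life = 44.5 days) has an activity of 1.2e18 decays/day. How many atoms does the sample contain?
N = A/λ = 7.704e19 atoms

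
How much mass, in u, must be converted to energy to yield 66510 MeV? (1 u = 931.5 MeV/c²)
m = E/c² = 71.4 u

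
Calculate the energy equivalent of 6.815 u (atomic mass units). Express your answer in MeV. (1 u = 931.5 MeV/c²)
E = mc² = 6348 MeV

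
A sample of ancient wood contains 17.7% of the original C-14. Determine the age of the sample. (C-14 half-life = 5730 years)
Age = t½ × log₂(1/ratio) = 14310 years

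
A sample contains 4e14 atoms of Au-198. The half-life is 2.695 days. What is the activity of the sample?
A = λN = 1.029e14 decays/day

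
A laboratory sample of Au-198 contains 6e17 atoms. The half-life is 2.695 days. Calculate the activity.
A = λN = 1.543e17 decays/day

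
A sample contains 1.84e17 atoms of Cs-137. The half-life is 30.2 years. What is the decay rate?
A = λN = 4.223e15 decays/year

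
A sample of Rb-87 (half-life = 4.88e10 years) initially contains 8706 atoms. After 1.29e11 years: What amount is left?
N = N₀(1/2)^(t/t½) = 1393 atoms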